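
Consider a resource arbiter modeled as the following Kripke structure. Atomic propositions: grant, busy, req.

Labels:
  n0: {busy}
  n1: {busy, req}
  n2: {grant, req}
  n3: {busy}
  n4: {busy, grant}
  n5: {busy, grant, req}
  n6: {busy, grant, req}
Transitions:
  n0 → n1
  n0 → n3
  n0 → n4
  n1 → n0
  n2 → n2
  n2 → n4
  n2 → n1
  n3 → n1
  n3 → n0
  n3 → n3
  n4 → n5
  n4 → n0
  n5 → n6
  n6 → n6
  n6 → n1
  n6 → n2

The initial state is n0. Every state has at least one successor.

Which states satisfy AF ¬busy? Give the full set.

{n2}

States satisfying ¬busy: {n2}.
States satisfying AF ¬busy: {n2}.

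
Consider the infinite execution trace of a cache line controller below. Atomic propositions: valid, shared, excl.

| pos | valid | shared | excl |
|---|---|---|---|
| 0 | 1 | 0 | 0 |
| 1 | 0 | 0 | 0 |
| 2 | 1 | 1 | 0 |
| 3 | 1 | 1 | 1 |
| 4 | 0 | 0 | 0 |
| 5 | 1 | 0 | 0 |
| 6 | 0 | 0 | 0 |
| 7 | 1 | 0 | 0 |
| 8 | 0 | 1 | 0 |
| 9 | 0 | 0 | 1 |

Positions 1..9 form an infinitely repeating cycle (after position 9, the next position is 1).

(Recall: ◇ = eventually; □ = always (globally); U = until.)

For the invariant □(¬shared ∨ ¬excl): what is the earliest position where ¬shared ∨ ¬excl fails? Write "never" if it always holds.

3

Check ¬shared ∨ ¬excl at each position in order: 0 ✓, 1 ✓, 2 ✓.
At position 3 the labels are {excl, shared, valid}, so ¬shared ∨ ¬excl is false there. This is the first violation.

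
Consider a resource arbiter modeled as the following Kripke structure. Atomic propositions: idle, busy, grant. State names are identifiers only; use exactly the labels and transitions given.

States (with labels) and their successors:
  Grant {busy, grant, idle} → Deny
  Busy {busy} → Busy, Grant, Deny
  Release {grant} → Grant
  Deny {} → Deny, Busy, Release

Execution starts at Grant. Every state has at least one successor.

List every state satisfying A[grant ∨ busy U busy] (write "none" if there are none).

{Grant, Busy, Release}

States satisfying grant ∨ busy: {Grant, Busy, Release}.
States satisfying busy: {Grant, Busy}.
States satisfying A[grant ∨ busy U busy]: {Grant, Busy, Release}.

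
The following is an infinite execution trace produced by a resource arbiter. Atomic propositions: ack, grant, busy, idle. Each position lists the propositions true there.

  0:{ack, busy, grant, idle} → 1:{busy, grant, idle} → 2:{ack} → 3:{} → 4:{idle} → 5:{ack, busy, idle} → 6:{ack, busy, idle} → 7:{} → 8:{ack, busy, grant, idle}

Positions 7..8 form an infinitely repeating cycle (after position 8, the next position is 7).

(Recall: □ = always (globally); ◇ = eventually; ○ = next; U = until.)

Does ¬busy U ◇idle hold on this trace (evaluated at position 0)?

Satisfied

Walking from position 0: ◇idle first holds at position 0, and ¬busy holds at every earlier position along the way, so ¬busy U ◇idle holds.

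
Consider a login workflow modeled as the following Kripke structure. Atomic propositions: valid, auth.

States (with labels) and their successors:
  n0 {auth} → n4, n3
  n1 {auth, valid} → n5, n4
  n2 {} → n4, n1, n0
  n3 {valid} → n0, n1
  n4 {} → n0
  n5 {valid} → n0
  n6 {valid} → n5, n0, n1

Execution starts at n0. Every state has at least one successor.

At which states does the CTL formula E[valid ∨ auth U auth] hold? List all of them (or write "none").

{n0, n1, n3, n5, n6}

States satisfying valid ∨ auth: {n0, n1, n3, n5, n6}.
States satisfying auth: {n0, n1}.
States satisfying E[valid ∨ auth U auth]: {n0, n1, n3, n5, n6}.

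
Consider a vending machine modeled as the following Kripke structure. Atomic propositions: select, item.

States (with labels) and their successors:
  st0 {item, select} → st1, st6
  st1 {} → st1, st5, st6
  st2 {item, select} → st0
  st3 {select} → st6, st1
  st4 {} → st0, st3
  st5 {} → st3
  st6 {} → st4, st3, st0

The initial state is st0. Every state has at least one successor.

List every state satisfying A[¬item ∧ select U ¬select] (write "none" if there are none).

States satisfying ¬item ∧ select: {st3}.
States satisfying ¬select: {st1, st4, st5, st6}.
States satisfying A[¬item ∧ select U ¬select]: {st1, st3, st4, st5, st6}.

{st1, st3, st4, st5, st6}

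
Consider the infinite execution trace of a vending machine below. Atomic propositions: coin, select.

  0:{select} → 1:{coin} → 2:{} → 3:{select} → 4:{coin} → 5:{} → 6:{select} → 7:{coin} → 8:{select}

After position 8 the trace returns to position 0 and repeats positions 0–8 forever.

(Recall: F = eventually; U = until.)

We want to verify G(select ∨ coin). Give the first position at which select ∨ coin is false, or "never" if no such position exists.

Check select ∨ coin at each position in order: 0 ✓, 1 ✓.
At position 2 the labels are {}, so select ∨ coin is false there. This is the first violation.

2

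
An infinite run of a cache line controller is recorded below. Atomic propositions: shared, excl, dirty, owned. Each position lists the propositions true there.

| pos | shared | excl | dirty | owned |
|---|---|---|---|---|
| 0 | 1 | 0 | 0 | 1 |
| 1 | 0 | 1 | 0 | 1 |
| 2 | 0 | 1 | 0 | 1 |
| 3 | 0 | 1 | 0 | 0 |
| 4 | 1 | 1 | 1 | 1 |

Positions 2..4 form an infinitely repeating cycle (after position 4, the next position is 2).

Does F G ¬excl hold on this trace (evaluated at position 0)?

G ¬excl is false at every position 0..4, so it never becomes true and F G ¬excl fails.

No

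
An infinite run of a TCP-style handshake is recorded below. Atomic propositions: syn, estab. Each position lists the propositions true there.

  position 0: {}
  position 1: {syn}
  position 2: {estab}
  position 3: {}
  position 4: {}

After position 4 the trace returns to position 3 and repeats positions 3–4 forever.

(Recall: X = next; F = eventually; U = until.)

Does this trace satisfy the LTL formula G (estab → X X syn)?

estab → X X syn must hold at every position from 0 onward. It fails at position 2, so G (estab → X X syn) is false.
Positions where estab holds: 2.
Check X X syn at each: 2→fails.

Does not hold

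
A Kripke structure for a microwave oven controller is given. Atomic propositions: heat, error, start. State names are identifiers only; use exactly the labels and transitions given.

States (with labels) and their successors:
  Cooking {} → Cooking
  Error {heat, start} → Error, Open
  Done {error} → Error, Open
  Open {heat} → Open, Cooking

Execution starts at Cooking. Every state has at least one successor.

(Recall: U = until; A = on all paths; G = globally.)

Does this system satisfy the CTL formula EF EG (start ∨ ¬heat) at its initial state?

Yes

States satisfying EG (start ∨ ¬heat): {Cooking, Error, Done}.
States satisfying EF EG (start ∨ ¬heat): {Cooking, Error, Done, Open}.
Some path from Cooking reaches a state where EG (start ∨ ¬heat) holds.
Cooking ∈ Sat(EF EG (start ∨ ¬heat)).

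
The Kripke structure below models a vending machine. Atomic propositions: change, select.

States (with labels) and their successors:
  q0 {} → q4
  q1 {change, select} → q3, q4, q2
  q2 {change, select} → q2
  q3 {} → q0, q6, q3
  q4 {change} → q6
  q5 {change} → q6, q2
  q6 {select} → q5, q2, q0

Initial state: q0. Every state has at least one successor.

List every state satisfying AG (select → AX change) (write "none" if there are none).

{q2}

States satisfying select → AX change: {q0, q2, q3, q4, q5}.
States satisfying AG (select → AX change): {q2}.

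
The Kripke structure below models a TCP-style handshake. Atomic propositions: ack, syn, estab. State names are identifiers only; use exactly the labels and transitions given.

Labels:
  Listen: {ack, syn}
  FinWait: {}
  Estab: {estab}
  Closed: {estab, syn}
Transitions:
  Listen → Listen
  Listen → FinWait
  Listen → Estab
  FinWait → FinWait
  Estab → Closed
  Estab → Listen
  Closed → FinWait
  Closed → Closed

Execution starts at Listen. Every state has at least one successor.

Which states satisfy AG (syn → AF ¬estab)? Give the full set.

States satisfying syn → AF ¬estab: {Listen, FinWait, Estab}.
States satisfying AG (syn → AF ¬estab): {FinWait}.

{FinWait}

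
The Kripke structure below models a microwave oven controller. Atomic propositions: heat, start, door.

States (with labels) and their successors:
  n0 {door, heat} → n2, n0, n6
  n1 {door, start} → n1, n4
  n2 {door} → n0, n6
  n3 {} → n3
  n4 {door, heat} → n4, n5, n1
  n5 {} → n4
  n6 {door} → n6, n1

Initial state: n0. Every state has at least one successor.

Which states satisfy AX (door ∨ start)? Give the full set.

States satisfying door ∨ start: {n0, n1, n2, n4, n6}.
States satisfying AX (door ∨ start): {n0, n1, n2, n5, n6}.

{n0, n1, n2, n5, n6}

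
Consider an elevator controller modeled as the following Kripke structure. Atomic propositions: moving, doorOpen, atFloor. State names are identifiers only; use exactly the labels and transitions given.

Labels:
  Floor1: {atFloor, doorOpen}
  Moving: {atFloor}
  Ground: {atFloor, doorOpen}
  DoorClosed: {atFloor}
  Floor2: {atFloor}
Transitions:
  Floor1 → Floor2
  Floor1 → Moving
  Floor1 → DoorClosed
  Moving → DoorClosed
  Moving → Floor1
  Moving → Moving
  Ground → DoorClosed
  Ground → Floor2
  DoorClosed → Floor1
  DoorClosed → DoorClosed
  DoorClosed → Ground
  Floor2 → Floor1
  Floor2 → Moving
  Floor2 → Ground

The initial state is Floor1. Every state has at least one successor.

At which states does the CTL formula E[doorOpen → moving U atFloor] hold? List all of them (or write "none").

States satisfying doorOpen → moving: {Moving, DoorClosed, Floor2}.
States satisfying atFloor: {Floor1, Moving, Ground, DoorClosed, Floor2}.
States satisfying E[doorOpen → moving U atFloor]: {Floor1, Moving, Ground, DoorClosed, Floor2}.

{Floor1, Moving, Ground, DoorClosed, Floor2}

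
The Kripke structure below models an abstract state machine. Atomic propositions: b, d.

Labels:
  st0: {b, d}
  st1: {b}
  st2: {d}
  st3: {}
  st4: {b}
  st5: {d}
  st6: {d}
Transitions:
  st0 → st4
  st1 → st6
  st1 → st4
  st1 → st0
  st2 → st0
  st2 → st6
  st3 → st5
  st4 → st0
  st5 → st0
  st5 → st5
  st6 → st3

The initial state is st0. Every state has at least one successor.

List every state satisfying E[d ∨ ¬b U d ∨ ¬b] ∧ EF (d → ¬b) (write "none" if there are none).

States satisfying d ∨ ¬b: {st0, st2, st3, st5, st6}.
States satisfying E[d ∨ ¬b U d ∨ ¬b]: {st0, st2, st3, st5, st6}.
States satisfying d → ¬b: {st1, st2, st3, st4, st5, st6}.
States satisfying EF (d → ¬b): {st0, st1, st2, st3, st4, st5, st6}.
States satisfying E[d ∨ ¬b U d ∨ ¬b] ∧ EF (d → ¬b): {st0, st2, st3, st5, st6}.

{st0, st2, st3, st5, st6}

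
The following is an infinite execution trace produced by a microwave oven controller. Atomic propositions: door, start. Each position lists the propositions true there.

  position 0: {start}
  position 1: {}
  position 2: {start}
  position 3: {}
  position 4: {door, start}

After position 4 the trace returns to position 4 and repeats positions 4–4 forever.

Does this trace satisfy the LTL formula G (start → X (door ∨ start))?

Does not hold

start → X (door ∨ start) must hold at every position from 0 onward. It fails at position 0, so G (start → X (door ∨ start)) is false.
Positions where start holds: 0, 2, 4.
Check X (door ∨ start) at each: 0→fails, 2→fails, 4→ok.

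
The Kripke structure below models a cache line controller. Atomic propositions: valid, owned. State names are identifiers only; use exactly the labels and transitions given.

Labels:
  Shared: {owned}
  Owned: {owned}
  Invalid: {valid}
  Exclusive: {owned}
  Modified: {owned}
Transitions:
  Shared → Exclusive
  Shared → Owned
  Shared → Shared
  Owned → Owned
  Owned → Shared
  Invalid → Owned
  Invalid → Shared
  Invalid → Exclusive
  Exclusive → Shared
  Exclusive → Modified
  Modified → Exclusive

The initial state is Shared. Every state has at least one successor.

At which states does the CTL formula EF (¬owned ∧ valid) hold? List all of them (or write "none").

{Invalid}

States satisfying ¬owned ∧ valid: {Invalid}.
States satisfying EF (¬owned ∧ valid): {Invalid}.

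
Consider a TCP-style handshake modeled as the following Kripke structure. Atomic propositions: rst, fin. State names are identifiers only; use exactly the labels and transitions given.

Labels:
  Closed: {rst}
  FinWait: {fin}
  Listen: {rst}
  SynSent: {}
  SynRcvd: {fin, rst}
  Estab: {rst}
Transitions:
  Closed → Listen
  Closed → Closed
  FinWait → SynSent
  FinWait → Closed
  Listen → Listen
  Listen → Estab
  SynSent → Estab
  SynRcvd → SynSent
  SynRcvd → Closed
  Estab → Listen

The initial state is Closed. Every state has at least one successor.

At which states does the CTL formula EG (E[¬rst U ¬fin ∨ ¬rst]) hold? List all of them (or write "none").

States satisfying E[¬rst U ¬fin ∨ ¬rst]: {Closed, FinWait, Listen, SynSent, Estab}.
States satisfying EG (E[¬rst U ¬fin ∨ ¬rst]): {Closed, FinWait, Listen, SynSent, Estab}.

{Closed, FinWait, Listen, SynSent, Estab}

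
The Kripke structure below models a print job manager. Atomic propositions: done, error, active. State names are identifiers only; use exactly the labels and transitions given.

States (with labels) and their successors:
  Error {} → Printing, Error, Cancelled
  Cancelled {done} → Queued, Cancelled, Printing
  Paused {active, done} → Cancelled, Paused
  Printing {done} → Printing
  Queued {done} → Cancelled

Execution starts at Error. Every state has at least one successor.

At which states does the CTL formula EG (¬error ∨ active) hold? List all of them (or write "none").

{Error, Cancelled, Paused, Printing, Queued}

States satisfying ¬error ∨ active: {Error, Cancelled, Paused, Printing, Queued}.
States satisfying EG (¬error ∨ active): {Error, Cancelled, Paused, Printing, Queued}.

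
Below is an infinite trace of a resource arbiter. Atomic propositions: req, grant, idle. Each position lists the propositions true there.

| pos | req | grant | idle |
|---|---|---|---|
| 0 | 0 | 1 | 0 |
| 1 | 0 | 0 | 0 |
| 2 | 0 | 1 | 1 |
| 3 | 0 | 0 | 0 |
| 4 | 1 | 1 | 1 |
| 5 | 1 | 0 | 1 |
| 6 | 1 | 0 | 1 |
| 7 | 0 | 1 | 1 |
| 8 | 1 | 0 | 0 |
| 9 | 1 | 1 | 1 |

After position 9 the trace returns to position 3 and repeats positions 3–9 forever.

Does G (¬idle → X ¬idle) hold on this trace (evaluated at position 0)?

¬idle → X ¬idle must hold at every position from 0 onward. It fails at position 1, so G (¬idle → X ¬idle) is false.
Positions where ¬idle holds: 0, 1, 3, 8.
Check X ¬idle at each: 0→ok, 1→fails, 3→fails, 8→fails.

Does not hold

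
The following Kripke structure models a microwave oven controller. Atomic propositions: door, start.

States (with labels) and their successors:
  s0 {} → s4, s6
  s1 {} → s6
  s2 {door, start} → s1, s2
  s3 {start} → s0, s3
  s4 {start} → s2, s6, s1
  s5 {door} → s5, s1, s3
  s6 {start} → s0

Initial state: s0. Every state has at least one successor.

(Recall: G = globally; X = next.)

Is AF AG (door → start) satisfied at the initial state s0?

Yes

States satisfying AG (door → start): {s0, s1, s2, s3, s4, s6}.
States satisfying AF AG (door → start): {s0, s1, s2, s3, s4, s6}.
s0 ∈ Sat(AF AG (door → start)).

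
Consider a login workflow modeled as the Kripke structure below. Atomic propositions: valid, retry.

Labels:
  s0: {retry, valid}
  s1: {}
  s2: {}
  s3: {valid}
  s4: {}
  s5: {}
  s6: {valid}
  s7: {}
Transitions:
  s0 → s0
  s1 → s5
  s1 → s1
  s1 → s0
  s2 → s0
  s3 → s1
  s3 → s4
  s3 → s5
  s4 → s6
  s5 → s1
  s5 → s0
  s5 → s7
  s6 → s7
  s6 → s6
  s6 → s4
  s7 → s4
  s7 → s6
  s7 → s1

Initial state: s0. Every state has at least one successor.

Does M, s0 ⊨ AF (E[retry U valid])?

Satisfied

States satisfying E[retry U valid]: {s0, s3, s6}.
States satisfying AF (E[retry U valid]): {s0, s2, s3, s4, s6}.
s0 ∈ Sat(AF (E[retry U valid])).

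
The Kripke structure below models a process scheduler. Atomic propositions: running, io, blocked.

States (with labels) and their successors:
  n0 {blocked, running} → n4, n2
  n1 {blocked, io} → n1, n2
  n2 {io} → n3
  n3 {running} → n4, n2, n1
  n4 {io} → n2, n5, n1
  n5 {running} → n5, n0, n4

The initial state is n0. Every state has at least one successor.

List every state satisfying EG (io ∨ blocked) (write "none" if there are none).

States satisfying io ∨ blocked: {n0, n1, n2, n4}.
States satisfying EG (io ∨ blocked): {n0, n1, n4}.

{n0, n1, n4}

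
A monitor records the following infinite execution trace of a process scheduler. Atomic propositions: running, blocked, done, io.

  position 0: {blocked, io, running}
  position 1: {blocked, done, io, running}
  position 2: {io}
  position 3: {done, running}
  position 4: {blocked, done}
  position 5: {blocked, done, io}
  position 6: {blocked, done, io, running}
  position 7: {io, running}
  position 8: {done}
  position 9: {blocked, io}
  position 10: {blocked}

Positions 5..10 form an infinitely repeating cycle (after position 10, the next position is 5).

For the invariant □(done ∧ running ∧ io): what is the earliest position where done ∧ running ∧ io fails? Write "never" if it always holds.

At position 0 the labels are {blocked, io, running}, so done ∧ running ∧ io is false there. This is the first violation.

0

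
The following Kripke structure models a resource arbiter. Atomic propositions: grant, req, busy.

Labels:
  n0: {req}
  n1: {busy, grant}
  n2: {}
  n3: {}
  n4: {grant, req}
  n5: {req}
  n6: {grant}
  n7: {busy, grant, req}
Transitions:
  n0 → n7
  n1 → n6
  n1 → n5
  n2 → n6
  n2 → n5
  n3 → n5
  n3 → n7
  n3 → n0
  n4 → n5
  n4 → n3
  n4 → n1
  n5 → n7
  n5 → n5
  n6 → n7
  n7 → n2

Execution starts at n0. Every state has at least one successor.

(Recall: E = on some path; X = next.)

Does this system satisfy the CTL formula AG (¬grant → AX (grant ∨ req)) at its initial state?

Holds

States satisfying ¬grant → AX (grant ∨ req): {n0, n1, n2, n3, n4, n5, n6, n7}.
States satisfying AG (¬grant → AX (grant ∨ req)): {n0, n1, n2, n3, n4, n5, n6, n7}.
Every state reachable from n0 satisfies ¬grant → AX (grant ∨ req).
n0 ∈ Sat(AG (¬grant → AX (grant ∨ req))).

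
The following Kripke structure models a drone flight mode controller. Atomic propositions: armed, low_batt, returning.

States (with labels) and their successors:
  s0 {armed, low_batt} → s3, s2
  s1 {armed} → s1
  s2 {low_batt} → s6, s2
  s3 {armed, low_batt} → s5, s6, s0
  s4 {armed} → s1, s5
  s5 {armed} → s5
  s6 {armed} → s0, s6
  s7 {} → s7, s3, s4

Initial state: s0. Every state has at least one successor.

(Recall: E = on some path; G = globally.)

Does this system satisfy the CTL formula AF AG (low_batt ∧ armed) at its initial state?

No

States satisfying AG (low_batt ∧ armed): ∅.
States satisfying AF AG (low_batt ∧ armed): ∅.
There is a path from s0 along which AG (low_batt ∧ armed) never holds.
s0 ∉ Sat(AF AG (low_batt ∧ armed)).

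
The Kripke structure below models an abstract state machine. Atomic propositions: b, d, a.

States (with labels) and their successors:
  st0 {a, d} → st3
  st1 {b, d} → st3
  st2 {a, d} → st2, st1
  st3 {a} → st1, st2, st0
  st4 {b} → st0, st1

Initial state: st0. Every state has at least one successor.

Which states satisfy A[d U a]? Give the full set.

States satisfying d: {st0, st1, st2}.
States satisfying a: {st0, st2, st3}.
States satisfying A[d U a]: {st0, st1, st2, st3}.

{st0, st1, st2, st3}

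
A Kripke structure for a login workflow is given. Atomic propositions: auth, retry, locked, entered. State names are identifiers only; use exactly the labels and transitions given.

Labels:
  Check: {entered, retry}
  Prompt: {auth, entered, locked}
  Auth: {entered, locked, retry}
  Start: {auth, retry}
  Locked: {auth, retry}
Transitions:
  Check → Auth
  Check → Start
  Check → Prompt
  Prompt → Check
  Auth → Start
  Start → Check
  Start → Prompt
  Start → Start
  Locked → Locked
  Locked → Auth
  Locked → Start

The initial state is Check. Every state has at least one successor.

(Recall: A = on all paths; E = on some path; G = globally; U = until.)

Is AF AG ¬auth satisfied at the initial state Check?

Does not hold

States satisfying AG ¬auth: ∅.
States satisfying AF AG ¬auth: ∅.
There is a path from Check along which AG ¬auth never holds.
Check ∉ Sat(AF AG ¬auth).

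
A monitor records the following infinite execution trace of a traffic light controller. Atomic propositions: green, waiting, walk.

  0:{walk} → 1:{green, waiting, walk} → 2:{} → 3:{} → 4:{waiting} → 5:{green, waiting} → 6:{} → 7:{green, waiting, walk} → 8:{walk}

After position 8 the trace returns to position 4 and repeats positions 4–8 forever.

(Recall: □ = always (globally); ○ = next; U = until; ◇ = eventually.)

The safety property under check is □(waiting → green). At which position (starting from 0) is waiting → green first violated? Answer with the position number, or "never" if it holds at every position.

4

Check waiting → green at each position in order: 0 ✓, 1 ✓, 2 ✓, 3 ✓.
At position 4 the labels are {waiting}, so waiting → green is false there. This is the first violation.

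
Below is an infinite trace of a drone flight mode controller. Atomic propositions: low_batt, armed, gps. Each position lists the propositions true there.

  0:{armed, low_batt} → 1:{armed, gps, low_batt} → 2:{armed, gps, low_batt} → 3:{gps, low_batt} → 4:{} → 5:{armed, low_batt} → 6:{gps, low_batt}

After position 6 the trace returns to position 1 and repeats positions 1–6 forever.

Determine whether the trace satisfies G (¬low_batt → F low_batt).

Satisfied

¬low_batt → F low_batt holds at every position 0..6, and those are all positions ever visited, so G (¬low_batt → F low_batt) holds.
Positions where ¬low_batt holds: 4.
Check F low_batt at each: 4→ok.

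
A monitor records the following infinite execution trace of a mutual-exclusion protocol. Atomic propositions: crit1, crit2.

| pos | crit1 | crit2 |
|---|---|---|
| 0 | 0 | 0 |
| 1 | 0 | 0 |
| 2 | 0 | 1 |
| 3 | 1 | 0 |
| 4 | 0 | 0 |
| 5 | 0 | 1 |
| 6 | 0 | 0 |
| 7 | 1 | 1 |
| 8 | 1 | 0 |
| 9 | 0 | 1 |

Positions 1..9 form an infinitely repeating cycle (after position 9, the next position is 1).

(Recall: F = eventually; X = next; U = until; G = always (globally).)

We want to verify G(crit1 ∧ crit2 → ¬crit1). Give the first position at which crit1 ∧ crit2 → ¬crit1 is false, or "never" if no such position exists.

7

Check crit1 ∧ crit2 → ¬crit1 at each position in order: 0 ✓, 1 ✓, 2 ✓, 3 ✓, 4 ✓, 5 ✓, 6 ✓.
At position 7 the labels are {crit1, crit2}, so crit1 ∧ crit2 → ¬crit1 is false there. This is the first violation.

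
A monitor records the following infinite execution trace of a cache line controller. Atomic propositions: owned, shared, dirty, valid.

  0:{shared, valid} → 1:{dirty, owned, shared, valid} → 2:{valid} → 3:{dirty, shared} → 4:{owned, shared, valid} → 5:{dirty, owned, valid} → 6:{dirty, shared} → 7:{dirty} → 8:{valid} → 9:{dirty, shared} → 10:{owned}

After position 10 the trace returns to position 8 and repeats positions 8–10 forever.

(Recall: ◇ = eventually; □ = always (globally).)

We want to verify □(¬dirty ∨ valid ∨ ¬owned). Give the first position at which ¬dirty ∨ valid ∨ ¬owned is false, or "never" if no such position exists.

never

¬dirty ∨ valid ∨ ¬owned holds at every position 0..10, and those are all the positions the trace ever visits, so the invariant □(¬dirty ∨ valid ∨ ¬owned) is never violated.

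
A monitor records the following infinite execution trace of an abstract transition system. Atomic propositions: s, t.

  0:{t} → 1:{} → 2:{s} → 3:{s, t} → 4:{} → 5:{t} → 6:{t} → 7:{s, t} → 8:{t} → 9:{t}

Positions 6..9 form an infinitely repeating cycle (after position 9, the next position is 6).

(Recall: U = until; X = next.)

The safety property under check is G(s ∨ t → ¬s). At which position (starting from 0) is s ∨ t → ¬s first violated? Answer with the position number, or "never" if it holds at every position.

Check s ∨ t → ¬s at each position in order: 0 ✓, 1 ✓.
At position 2 the labels are {s}, so s ∨ t → ¬s is false there. This is the first violation.

2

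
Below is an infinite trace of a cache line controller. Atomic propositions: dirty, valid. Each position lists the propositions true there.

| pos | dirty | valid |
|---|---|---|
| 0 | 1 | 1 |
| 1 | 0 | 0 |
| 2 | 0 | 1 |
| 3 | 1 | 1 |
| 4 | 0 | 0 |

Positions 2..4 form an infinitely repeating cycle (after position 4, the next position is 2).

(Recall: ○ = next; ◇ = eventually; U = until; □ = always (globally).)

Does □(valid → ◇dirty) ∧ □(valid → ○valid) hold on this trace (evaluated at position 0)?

valid → ◇dirty holds at every position 0..4, and those are all positions ever visited, so □(valid → ◇dirty) holds.
Positions where valid holds: 0, 2, 3.
Check ◇dirty at each: 0→ok, 2→ok, 3→ok.
valid → ○valid must hold at every position from 0 onward. It fails at position 0, so □(valid → ○valid) is false.
Positions where valid holds: 0, 2, 3.
Check ○valid at each: 0→fails, 2→ok, 3→fails.
At position 0: □(valid → ◇dirty) is true; □(valid → ○valid) is false; so □(valid → ◇dirty) ∧ □(valid → ○valid) is false.

Violated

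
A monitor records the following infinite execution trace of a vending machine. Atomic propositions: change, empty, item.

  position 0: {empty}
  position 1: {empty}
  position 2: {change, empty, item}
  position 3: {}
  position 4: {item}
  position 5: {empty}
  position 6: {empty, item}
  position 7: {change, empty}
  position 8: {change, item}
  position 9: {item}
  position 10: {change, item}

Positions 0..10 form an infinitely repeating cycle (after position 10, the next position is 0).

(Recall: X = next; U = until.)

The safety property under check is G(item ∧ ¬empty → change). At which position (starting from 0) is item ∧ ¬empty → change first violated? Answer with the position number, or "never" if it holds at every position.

Check item ∧ ¬empty → change at each position in order: 0 ✓, 1 ✓, 2 ✓, 3 ✓.
At position 4 the labels are {item}, so item ∧ ¬empty → change is false there. This is the first violation.

4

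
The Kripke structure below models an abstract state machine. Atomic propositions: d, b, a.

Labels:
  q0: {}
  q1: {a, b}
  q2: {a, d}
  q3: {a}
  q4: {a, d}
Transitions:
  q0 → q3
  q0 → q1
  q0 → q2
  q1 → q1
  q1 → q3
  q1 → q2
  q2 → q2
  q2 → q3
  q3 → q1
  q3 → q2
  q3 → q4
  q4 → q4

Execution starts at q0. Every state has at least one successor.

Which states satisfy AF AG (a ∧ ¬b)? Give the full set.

States satisfying AG (a ∧ ¬b): {q4}.
States satisfying AF AG (a ∧ ¬b): {q4}.

{q4}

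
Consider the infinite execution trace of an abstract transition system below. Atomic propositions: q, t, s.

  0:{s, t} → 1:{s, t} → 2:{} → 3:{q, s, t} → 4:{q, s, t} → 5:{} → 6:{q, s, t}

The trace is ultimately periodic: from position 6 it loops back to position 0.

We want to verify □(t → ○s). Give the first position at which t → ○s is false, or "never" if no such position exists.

Check t → ○s at each position in order: 0 ✓.
At position 1 the labels are {s, t} and the next position 2 has {}, so t → ○s is false there. This is the first violation.

1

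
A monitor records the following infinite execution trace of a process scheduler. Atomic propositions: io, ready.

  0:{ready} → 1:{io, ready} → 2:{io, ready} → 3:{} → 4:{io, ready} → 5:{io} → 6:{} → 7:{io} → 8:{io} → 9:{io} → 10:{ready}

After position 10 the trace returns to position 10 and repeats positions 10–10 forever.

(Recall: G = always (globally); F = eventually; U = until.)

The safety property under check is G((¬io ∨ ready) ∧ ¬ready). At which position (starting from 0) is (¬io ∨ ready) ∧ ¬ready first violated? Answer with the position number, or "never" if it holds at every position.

At position 0 the labels are {ready}, so (¬io ∨ ready) ∧ ¬ready is false there. This is the first violation.

0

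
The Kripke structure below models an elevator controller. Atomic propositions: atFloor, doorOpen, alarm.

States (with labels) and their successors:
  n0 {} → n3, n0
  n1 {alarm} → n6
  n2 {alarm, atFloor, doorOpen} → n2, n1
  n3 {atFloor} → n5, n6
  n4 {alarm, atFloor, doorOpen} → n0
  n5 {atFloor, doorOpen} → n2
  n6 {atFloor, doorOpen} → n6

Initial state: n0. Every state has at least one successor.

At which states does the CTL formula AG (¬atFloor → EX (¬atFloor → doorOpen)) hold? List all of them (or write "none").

States satisfying ¬atFloor → EX (¬atFloor → doorOpen): {n0, n1, n2, n3, n4, n5, n6}.
States satisfying AG (¬atFloor → EX (¬atFloor → doorOpen)): {n0, n1, n2, n3, n4, n5, n6}.

{n0, n1, n2, n3, n4, n5, n6}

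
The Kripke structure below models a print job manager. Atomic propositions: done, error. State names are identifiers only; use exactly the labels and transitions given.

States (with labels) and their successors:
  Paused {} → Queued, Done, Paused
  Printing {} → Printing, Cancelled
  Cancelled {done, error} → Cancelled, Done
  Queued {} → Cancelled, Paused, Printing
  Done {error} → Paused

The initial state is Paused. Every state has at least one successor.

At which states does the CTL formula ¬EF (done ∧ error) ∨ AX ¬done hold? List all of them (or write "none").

States satisfying done ∧ error: {Cancelled}.
States satisfying EF (done ∧ error): {Paused, Printing, Cancelled, Queued, Done}.
States satisfying ¬EF (done ∧ error): ∅.
States satisfying ¬done: {Paused, Printing, Queued, Done}.
States satisfying AX ¬done: {Paused, Done}.
States satisfying ¬EF (done ∧ error) ∨ AX ¬done: {Paused, Done}.

{Paused, Done}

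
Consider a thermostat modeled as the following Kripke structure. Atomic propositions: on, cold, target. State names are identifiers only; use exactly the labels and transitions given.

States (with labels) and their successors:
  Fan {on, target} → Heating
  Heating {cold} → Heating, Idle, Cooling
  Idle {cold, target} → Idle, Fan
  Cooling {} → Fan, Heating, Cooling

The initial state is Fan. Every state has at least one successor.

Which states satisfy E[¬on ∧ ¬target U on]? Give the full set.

{Fan, Heating, Cooling}

States satisfying ¬on ∧ ¬target: {Heating, Cooling}.
States satisfying on: {Fan}.
States satisfying E[¬on ∧ ¬target U on]: {Fan, Heating, Cooling}.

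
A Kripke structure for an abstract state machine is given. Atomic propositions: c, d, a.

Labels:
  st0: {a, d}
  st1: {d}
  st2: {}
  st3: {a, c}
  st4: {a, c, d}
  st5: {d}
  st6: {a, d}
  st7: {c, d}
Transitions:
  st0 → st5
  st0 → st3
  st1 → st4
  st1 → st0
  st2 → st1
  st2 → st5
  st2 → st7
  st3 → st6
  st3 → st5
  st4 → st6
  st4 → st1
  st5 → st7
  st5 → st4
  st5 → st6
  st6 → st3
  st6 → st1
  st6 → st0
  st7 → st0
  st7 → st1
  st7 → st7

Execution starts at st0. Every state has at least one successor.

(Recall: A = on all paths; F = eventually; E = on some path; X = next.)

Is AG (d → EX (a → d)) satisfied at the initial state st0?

States satisfying d → EX (a → d): {st0, st1, st2, st3, st4, st5, st6, st7}.
States satisfying AG (d → EX (a → d)): {st0, st1, st2, st3, st4, st5, st6, st7}.
Every state reachable from st0 satisfies d → EX (a → d).
st0 ∈ Sat(AG (d → EX (a → d))).

Yes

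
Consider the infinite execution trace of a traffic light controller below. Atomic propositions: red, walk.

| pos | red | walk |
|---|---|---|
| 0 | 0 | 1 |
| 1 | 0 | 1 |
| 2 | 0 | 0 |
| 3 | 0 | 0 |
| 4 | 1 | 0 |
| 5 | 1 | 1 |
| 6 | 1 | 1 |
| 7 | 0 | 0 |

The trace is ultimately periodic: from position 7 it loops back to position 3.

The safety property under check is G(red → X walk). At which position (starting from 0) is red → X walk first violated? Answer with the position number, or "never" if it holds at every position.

Check red → X walk at each position in order: 0 ✓, 1 ✓, 2 ✓, 3 ✓, 4 ✓, 5 ✓.
At position 6 the labels are {red, walk} and the next position 7 has {}, so red → X walk is false there. This is the first violation.

6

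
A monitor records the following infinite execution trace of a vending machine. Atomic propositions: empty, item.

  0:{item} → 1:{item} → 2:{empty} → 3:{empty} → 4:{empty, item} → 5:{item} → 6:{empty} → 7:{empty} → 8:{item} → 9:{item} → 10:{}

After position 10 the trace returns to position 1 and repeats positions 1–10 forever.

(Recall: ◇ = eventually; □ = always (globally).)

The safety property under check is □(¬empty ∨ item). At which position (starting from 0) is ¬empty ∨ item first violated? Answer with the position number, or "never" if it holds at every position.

2

Check ¬empty ∨ item at each position in order: 0 ✓, 1 ✓.
At position 2 the labels are {empty}, so ¬empty ∨ item is false there. This is the first violation.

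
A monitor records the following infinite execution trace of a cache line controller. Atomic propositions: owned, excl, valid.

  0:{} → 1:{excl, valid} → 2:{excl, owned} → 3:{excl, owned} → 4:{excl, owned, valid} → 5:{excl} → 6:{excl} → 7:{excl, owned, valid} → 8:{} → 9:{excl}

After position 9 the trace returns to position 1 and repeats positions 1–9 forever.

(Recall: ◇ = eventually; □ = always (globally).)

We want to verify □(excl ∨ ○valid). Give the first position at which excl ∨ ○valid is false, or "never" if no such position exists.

8

Check excl ∨ ○valid at each position in order: 0 ✓, 1 ✓, 2 ✓, 3 ✓, 4 ✓, 5 ✓, 6 ✓, 7 ✓.
At position 8 the labels are {} and the next position 9 has {excl}, so excl ∨ ○valid is false there. This is the first violation.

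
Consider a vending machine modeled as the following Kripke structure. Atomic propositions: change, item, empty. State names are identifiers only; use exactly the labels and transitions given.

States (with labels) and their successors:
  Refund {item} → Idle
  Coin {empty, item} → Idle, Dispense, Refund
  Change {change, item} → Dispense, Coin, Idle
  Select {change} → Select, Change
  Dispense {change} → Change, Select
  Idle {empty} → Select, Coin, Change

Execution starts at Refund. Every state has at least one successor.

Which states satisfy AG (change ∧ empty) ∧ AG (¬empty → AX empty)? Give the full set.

none

States satisfying change ∧ empty: ∅.
States satisfying AG (change ∧ empty): ∅.
States satisfying ¬empty → AX empty: {Refund, Coin, Idle}.
States satisfying AG (¬empty → AX empty): ∅.
States satisfying AG (change ∧ empty) ∧ AG (¬empty → AX empty): ∅.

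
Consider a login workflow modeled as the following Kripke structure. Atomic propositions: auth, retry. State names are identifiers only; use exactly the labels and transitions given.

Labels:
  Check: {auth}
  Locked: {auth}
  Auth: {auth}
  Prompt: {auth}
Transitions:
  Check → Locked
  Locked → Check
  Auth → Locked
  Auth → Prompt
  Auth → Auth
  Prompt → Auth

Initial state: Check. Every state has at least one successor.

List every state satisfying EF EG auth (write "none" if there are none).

{Check, Locked, Auth, Prompt}

States satisfying EG auth: {Check, Locked, Auth, Prompt}.
States satisfying EF EG auth: {Check, Locked, Auth, Prompt}.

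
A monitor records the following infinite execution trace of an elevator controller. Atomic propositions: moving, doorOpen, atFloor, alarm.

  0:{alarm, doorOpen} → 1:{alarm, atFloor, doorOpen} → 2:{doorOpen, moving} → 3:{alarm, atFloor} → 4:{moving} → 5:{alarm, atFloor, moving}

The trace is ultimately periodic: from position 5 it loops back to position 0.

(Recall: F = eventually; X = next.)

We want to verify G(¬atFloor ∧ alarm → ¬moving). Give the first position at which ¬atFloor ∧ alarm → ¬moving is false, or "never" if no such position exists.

never

¬atFloor ∧ alarm → ¬moving holds at every position 0..5, and those are all the positions the trace ever visits, so the invariant G(¬atFloor ∧ alarm → ¬moving) is never violated.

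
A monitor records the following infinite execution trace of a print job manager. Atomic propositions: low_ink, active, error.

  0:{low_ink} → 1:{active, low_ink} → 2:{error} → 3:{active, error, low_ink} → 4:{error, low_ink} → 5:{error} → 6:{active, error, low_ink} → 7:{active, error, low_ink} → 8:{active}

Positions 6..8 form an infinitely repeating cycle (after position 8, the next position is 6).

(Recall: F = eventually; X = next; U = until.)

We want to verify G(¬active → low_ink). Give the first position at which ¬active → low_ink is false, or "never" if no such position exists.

2

Check ¬active → low_ink at each position in order: 0 ✓, 1 ✓.
At position 2 the labels are {error}, so ¬active → low_ink is false there. This is the first violation.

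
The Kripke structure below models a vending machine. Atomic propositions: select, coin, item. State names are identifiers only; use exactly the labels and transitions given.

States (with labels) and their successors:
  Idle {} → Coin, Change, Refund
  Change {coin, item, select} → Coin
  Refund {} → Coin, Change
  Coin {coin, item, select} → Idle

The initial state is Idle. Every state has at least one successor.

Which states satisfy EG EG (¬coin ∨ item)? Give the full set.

{Idle, Change, Refund, Coin}

States satisfying EG (¬coin ∨ item): {Idle, Change, Refund, Coin}.
States satisfying EG EG (¬coin ∨ item): {Idle, Change, Refund, Coin}.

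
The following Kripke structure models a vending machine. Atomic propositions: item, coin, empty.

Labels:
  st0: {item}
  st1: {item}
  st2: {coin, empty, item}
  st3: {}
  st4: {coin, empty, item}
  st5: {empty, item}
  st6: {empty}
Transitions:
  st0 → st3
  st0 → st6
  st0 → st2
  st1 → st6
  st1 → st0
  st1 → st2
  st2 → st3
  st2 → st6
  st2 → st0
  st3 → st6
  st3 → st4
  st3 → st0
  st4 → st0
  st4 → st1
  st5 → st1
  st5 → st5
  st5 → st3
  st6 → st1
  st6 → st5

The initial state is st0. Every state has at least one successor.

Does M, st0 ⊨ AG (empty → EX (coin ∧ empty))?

States satisfying empty → EX (coin ∧ empty): {st0, st1, st3}.
States satisfying AG (empty → EX (coin ∧ empty)): ∅.
st2 is reachable from st0 and violates empty → EX (coin ∧ empty), so AG fails at st0.
st0 ∉ Sat(AG (empty → EX (coin ∧ empty))).

Violated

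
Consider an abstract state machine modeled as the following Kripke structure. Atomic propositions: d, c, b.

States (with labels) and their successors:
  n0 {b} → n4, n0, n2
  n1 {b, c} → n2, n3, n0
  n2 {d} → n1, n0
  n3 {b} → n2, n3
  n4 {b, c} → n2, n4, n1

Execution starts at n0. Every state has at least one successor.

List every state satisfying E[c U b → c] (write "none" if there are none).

States satisfying c: {n1, n4}.
States satisfying b → c: {n1, n2, n4}.
States satisfying E[c U b → c]: {n1, n2, n4}.

{n1, n2, n4}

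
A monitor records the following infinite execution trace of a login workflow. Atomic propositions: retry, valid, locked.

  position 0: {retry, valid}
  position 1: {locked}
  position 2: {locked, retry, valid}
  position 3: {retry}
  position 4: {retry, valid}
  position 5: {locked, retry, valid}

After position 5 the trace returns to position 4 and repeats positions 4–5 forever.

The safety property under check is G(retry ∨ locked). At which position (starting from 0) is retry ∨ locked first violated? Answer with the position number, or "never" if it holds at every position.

never

retry ∨ locked holds at every position 0..5, and those are all the positions the trace ever visits, so the invariant G(retry ∨ locked) is never violated.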